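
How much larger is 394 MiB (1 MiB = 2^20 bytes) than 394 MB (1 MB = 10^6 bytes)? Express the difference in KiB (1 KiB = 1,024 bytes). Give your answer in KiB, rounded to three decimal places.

394 MiB = 394 × 1,048,576 = 413,138,944 bytes
394 MB = 394 × 1,000,000 = 394,000,000 bytes
difference = 19,138,944 bytes
19,138,944 / 1,024 = 18,690.375 KiB

18,690.375 KiB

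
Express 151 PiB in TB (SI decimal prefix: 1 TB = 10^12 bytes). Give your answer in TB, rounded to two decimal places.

170,010.89 TB

151 PiB = 151 × 2^50 bytes = 170,010,885,933,236,224 bytes
1 TB = 1,000,000,000,000 bytes
170,010,885,933,236,224 / 1,000,000,000,000 = 170,010.89 TB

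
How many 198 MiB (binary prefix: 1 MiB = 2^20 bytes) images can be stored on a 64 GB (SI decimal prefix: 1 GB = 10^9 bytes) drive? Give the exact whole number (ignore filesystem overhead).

Capacity: 64 GB = 64,000,000,000 bytes
Per item: 198 MiB = 207,618,048 bytes
⌊64,000,000,000 / 207,618,048⌋ = 308

308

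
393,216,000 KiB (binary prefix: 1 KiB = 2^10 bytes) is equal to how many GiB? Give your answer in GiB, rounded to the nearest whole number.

375 GiB

393,216,000 KiB = 393,216,000 × 2^10 bytes = 402,653,184,000 bytes
1 GiB = 2^30 bytes = 1,073,741,824 bytes
402,653,184,000 / 1,073,741,824 = 375 GiB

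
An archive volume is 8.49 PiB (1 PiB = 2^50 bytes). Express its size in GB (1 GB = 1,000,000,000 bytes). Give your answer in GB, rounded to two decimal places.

8.49 PiB × 1,125,899,906,842,624 bytes/PiB = 9,558,890,209,093,877.76 bytes
1 GB = 10^9 bytes = 1,000,000,000 bytes
9,558,890,209,093,877.76 / 1,000,000,000 = 9,558,890.21 GB

9,558,890.21 GB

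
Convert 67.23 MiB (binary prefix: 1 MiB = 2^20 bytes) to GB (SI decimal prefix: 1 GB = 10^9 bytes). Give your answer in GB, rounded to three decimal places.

67.23 MiB = 67.23 × 2^20 bytes = 70,495,764.48 bytes
1 GB = 10^9 bytes = 1,000,000,000 bytes
70,495,764.48 / 1,000,000,000 = 0.070 GB

0.070 GB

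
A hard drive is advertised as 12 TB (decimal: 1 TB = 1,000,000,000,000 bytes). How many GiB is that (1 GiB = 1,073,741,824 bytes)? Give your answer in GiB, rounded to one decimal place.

12 TB = 12 × 10^12 bytes = 12,000,000,000,000 bytes
1 GiB = 1,073,741,824 bytes
12,000,000,000,000 / 1,073,741,824 = 11,175.9 GiB

11,175.9 GiB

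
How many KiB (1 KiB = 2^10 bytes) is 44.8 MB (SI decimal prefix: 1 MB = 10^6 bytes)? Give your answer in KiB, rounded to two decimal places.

43,750.00 KiB

44.8 MB × 1,000,000 bytes/MB = 44,800,000 bytes
1 KiB = 1,024 bytes
44,800,000 / 1,024 = 43,750.00 KiB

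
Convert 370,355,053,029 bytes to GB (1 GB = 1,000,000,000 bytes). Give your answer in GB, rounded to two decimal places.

370.36 GB

370,355,053,029 bytes given.
1 GB = 10^9 bytes = 1,000,000,000 bytes
370,355,053,029 / 1,000,000,000 = 370.36 GB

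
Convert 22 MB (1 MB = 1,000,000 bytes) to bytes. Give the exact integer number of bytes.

22,000,000 bytes

22 × 1,000,000 = 22,000,000 bytes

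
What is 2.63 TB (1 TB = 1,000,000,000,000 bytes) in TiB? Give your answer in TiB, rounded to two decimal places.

2.63 TB = 2.63 × 10^12 bytes = 2,630,000,000,000 bytes
1 TiB = 1,099,511,627,776 bytes
2,630,000,000,000 / 1,099,511,627,776 = 2.39 TiB

2.39 TiB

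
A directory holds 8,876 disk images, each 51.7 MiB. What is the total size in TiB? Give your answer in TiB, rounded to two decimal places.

0.44 TiB

Total = 8,876 × 51.7 MiB = 458889.2 MiB
= 458889.2 × 1,048,576 bytes = 481,180,201,779.2 bytes
1 TiB = 1,099,511,627,776 bytes
481,180,201,779.2 / 1,099,511,627,776 = 0.44 TiB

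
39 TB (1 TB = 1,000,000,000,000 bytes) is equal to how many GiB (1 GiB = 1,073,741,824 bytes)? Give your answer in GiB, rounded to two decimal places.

36,321.58 GiB

39 TB × 1,000,000,000,000 bytes/TB = 39,000,000,000,000 bytes
1 GiB = 2^30 bytes = 1,073,741,824 bytes
39,000,000,000,000 / 1,073,741,824 = 36,321.58 GiB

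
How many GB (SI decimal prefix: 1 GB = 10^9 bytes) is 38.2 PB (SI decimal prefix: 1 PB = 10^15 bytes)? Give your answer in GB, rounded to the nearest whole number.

38,200,000 GB

38.2 PB = 38.2 × 10^15 bytes = 38,200,000,000,000,000 bytes
1 GB = 10^9 bytes = 1,000,000,000 bytes
38,200,000,000,000,000 / 1,000,000,000 = 38,200,000 GB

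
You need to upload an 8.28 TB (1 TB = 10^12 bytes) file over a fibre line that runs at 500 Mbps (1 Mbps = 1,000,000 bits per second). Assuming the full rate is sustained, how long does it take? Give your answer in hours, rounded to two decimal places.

8.28 TB = 8,280,000,000,000 bytes = 66,240,000,000,000 bits
500 Mbps = 500,000,000 bits/s
time = 66,240,000,000,000 / 500,000,000 = 132,480.0000 s
132,480.0000 s / 3600 = 36.80 hours

36.80 hours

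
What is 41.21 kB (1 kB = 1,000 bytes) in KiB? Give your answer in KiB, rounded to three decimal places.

41.21 kB × 1,000 bytes/kB = 41,210 bytes
1 KiB = 1,024 bytes
41,210 / 1,024 = 40.244 KiB

40.244 KiB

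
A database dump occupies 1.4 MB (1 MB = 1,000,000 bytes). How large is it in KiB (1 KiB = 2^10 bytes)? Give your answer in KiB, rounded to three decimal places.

1,367.188 KiB

1.4 MB × 1,000,000 bytes/MB = 1,400,000 bytes
1 KiB = 2^10 bytes = 1,024 bytes
1,400,000 / 1,024 = 1,367.188 KiB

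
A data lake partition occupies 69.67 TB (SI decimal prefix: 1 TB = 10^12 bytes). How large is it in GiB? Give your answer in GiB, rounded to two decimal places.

69.67 TB × 1,000,000,000,000 bytes/TB = 69,670,000,000,000 bytes
1 GiB = 2^30 bytes = 1,073,741,824 bytes
69,670,000,000,000 / 1,073,741,824 = 64,885.24 GiB

64,885.24 GiB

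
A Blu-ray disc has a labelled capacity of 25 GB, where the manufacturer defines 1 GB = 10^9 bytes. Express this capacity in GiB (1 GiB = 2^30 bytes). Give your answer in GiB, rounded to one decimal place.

23.3 GiB

25 GB = 25 × 10^9 bytes = 25,000,000,000 bytes
1 GiB = 1,073,741,824 bytes
25,000,000,000 / 1,073,741,824 = 23.3 GiB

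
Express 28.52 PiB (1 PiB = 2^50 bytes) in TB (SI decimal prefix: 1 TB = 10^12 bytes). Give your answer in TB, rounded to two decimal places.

32,110.67 TB

28.52 PiB × 1,125,899,906,842,624 bytes/PiB = 32,110,665,343,151,636.48 bytes
1 TB = 1,000,000,000,000 bytes
32,110,665,343,151,636.48 / 1,000,000,000,000 = 32,110.67 TB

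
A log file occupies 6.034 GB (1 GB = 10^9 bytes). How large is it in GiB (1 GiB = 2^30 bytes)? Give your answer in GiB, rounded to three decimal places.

6.034 GB = 6.034 × 10^9 bytes = 6,034,000,000 bytes
1 GiB = 1,073,741,824 bytes
6,034,000,000 / 1,073,741,824 = 5.620 GiB

5.620 GiB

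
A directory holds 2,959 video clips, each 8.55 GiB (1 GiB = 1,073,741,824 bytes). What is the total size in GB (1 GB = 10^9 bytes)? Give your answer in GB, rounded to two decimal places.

Total = 2,959 × 8.55 GiB = 25299.45 GiB
= 25299.45 × 1,073,741,824 bytes = 27,165,077,589,196.8 bytes
1 GB = 1,000,000,000 bytes
27,165,077,589,196.8 / 1,000,000,000 = 27,165.08 GB

27,165.08 GB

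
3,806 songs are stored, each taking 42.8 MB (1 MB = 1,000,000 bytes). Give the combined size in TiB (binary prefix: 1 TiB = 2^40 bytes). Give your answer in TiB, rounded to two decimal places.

Total = 3,806 × 42.8 MB = 162896.8 MB
= 162896.8 × 1,000,000 bytes = 162,896,800,000 bytes
1 TiB = 1,099,511,627,776 bytes
162,896,800,000 / 1,099,511,627,776 = 0.15 TiB

0.15 TiB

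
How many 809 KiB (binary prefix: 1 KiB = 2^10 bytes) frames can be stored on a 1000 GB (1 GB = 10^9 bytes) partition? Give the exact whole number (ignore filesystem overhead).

1,207,122

Capacity: 1000 GB = 1,000,000,000,000 bytes
Per item: 809 KiB = 828,416 bytes
⌊1,000,000,000,000 / 828,416⌋ = 1,207,122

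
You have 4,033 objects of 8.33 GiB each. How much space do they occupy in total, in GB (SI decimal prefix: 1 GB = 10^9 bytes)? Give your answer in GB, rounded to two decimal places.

36,072.24 GB

Total = 4,033 × 8.33 GiB = 33594.89 GiB
= 33594.89 × 1,073,741,824 bytes = 36,072,238,465,679.36 bytes
1 GB = 1,000,000,000 bytes
36,072,238,465,679.36 / 1,000,000,000 = 36,072.24 GB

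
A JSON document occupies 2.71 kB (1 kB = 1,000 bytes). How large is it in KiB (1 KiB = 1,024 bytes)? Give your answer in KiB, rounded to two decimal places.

2.65 KiB

2.71 kB = 2.71 × 10^3 bytes = 2,710 bytes
1 KiB = 2^10 bytes = 1,024 bytes
2,710 / 1,024 = 2.65 KiB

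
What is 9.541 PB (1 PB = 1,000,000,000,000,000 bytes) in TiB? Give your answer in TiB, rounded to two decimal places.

8,677.49 TiB

9.541 PB = 9.541 × 10^15 bytes = 9,541,000,000,000,000 bytes
1 TiB = 1,099,511,627,776 bytes
9,541,000,000,000,000 / 1,099,511,627,776 = 8,677.49 TiB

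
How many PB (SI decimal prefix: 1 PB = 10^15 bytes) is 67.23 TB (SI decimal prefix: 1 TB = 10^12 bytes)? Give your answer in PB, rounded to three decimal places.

67.23 TB = 67.23 × 10^12 bytes = 67,230,000,000,000 bytes
1 PB = 1,000,000,000,000,000 bytes
67,230,000,000,000 / 1,000,000,000,000,000 = 0.067 PB

0.067 PB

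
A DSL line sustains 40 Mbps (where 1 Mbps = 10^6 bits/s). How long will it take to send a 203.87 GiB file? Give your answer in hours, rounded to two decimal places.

203.87 GiB = 218,903,745,658.88 bytes = 1,751,229,965,271.04 bits
40 Mbps = 40,000,000 bits/s
time = 1,751,229,965,271.04 / 40,000,000 = 43,780.7491 s
43,780.7491 s / 3600 = 12.16 hours

12.16 hours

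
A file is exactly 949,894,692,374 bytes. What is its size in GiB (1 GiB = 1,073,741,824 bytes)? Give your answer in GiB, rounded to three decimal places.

884.658 GiB

949,894,692,374 bytes given.
1 GiB = 2^30 bytes = 1,073,741,824 bytes
949,894,692,374 / 1,073,741,824 = 884.658 GiB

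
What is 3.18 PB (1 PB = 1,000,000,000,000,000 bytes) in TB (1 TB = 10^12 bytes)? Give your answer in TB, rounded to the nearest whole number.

3.18 PB = 3.18 × 10^15 bytes = 3,180,000,000,000,000 bytes
1 TB = 1,000,000,000,000 bytes
3,180,000,000,000,000 / 1,000,000,000,000 = 3,180 TB

3,180 TB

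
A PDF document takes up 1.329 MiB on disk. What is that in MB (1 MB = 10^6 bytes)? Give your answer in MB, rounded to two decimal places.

1.39 MB

1.329 MiB = 1.329 × 2^20 bytes = 1,393,557.504 bytes
1 MB = 10^6 bytes = 1,000,000 bytes
1,393,557.504 / 1,000,000 = 1.39 MB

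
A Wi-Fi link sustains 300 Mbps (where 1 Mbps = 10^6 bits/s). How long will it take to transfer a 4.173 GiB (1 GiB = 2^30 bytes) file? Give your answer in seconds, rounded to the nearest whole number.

119 seconds

4.173 GiB = 4,480,724,631.552 bytes = 35,845,797,052.416 bits
300 Mbps = 300,000,000 bits/s
time = 35,845,797,052.416 / 300,000,000 = 119 s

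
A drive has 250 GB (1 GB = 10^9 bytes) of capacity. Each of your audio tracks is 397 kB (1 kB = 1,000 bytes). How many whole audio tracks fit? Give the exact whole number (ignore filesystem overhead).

Capacity: 250 GB = 250,000,000,000 bytes
Per item: 397 kB = 397,000 bytes
⌊250,000,000,000 / 397,000⌋ = 629,722

629,722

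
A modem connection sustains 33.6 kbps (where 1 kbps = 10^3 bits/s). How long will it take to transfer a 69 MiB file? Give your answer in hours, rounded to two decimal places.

69 MiB = 72,351,744 bytes = 578,813,952 bits
33.6 kbps = 33,600 bits/s
time = 578,813,952 / 33,600 = 17,226.6057 s
17,226.6057 s / 3600 = 4.79 hours

4.79 hours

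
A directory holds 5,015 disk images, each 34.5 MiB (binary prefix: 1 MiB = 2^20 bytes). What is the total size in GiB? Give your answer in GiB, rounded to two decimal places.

168.96 GiB

Total = 5,015 × 34.5 MiB = 173017.5 MiB
= 173017.5 × 1,048,576 bytes = 181,421,998,080 bytes
1 GiB = 1,073,741,824 bytes
181,421,998,080 / 1,073,741,824 = 168.96 GiB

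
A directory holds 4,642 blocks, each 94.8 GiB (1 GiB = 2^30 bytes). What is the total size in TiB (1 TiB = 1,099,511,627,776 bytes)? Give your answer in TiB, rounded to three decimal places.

429.748 TiB

Total = 4,642 × 94.8 GiB = 440061.6 GiB
= 440061.6 × 1,073,741,824 bytes = 472,512,545,056,358.4 bytes
1 TiB = 1,099,511,627,776 bytes
472,512,545,056,358.4 / 1,099,511,627,776 = 429.748 TiB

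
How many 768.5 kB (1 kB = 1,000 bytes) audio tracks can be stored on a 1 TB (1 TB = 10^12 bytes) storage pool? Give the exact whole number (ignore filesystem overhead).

1,301,236

Capacity: 1 TB = 1,000,000,000,000 bytes
Per item: 768.5 kB = 768,500 bytes
⌊1,000,000,000,000 / 768,500⌋ = 1,301,236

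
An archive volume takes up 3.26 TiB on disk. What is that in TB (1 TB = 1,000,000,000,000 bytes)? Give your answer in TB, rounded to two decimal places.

3.58 TB

3.26 TiB = 3.26 × 2^40 bytes = 3,584,407,906,549.76 bytes
1 TB = 10^12 bytes = 1,000,000,000,000 bytes
3,584,407,906,549.76 / 1,000,000,000,000 = 3.58 TB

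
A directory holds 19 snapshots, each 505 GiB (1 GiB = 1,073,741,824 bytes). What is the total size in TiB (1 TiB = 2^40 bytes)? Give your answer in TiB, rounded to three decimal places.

Total = 19 × 505 GiB = 9595 GiB
= 9595 × 1,073,741,824 bytes = 10,302,552,801,280 bytes
1 TiB = 1,099,511,627,776 bytes
10,302,552,801,280 / 1,099,511,627,776 = 9.370 TiB

9.370 TiB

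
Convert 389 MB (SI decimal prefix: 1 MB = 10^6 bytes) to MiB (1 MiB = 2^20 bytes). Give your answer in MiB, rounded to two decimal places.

370.98 MiB

389 MB = 389 × 10^6 bytes = 389,000,000 bytes
1 MiB = 2^20 bytes = 1,048,576 bytes
389,000,000 / 1,048,576 = 370.98 MiB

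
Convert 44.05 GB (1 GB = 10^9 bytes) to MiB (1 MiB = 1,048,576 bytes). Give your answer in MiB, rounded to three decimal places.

42,009.354 MiB

44.05 GB = 44.05 × 10^9 bytes = 44,050,000,000 bytes
1 MiB = 1,048,576 bytes
44,050,000,000 / 1,048,576 = 42,009.354 MiB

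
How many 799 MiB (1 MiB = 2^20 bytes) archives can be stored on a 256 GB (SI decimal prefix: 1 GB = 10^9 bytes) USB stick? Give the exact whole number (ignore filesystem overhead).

305

Capacity: 256 GB = 256,000,000,000 bytes
Per item: 799 MiB = 837,812,224 bytes
⌊256,000,000,000 / 837,812,224⌋ = 305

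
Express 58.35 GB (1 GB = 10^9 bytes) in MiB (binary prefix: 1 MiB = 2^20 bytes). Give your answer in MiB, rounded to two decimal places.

55,646.90 MiB

58.35 GB × 1,000,000,000 bytes/GB = 58,350,000,000 bytes
1 MiB = 1,048,576 bytes
58,350,000,000 / 1,048,576 = 55,646.90 MiB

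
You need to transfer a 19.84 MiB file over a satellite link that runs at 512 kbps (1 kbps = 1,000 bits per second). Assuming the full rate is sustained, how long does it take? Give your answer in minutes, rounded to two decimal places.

5.42 minutes

19.84 MiB = 20,803,747.84 bytes = 166,429,982.72 bits
512 kbps = 512,000 bits/s
time = 166,429,982.72 / 512,000 = 325.059 s
325.059 s / 60 = 5.42 minutes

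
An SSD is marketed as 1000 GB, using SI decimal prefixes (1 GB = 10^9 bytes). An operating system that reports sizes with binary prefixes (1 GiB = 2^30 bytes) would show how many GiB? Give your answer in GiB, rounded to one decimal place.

931.3 GiB

1000 GB × 1,000,000,000 bytes/GB = 1,000,000,000,000 bytes
1 GiB = 1,073,741,824 bytes
1,000,000,000,000 / 1,073,741,824 = 931.3 GiB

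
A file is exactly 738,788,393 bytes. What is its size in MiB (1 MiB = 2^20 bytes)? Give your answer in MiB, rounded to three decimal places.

704.564 MiB

738,788,393 bytes given.
1 MiB = 1,048,576 bytes
738,788,393 / 1,048,576 = 704.564 MiB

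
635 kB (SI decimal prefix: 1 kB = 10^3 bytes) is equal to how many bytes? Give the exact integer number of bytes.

635 × 1,000 = 635,000 bytes  (1 kB = 10^3 bytes)

635,000 bytes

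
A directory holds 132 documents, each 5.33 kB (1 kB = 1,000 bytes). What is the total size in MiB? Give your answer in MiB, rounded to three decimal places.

0.671 MiB

Total = 132 × 5.33 kB = 703.56 kB
= 703.56 × 1,000 bytes = 703,560 bytes
1 MiB = 1,048,576 bytes
703,560 / 1,048,576 = 0.671 MiB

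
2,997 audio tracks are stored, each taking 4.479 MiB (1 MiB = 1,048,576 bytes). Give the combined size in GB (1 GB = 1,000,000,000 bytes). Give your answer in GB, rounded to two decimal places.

14.08 GB

Total = 2,997 × 4.479 MiB = 13423.563 MiB
= 13423.563 × 1,048,576 bytes = 14,075,625,996.288 bytes
1 GB = 1,000,000,000 bytes
14,075,625,996.288 / 1,000,000,000 = 14.08 GB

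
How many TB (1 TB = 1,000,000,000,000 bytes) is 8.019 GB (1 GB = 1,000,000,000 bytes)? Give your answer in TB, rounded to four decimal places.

8.019 GB = 8.019 × 10^9 bytes = 8,019,000,000 bytes
1 TB = 1,000,000,000,000 bytes
8,019,000,000 / 1,000,000,000,000 = 0.0080 TB

0.0080 TB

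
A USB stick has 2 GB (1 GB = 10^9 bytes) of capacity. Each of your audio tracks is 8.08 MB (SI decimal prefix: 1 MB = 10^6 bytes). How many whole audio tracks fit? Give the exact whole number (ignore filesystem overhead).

Capacity: 2 GB = 2,000,000,000 bytes
Per item: 8.08 MB = 8,080,000 bytes
⌊2,000,000,000 / 8,080,000⌋ = 247

247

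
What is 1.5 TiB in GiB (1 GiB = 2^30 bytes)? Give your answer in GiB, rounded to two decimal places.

1,536.00 GiB

1.5 TiB × 1,099,511,627,776 bytes/TiB = 1,649,267,441,664 bytes
1 GiB = 2^30 bytes = 1,073,741,824 bytes
1,649,267,441,664 / 1,073,741,824 = 1,536.00 GiB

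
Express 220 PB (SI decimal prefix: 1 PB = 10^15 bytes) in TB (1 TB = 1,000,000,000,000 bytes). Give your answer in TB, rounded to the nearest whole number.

220 PB × 1,000,000,000,000,000 bytes/PB = 220,000,000,000,000,000 bytes
1 TB = 10^12 bytes = 1,000,000,000,000 bytes
220,000,000,000,000,000 / 1,000,000,000,000 = 220,000 TB

220,000 TB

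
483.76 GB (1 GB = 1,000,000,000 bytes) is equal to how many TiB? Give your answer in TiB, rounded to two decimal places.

483.76 GB = 483.76 × 10^9 bytes = 483,760,000,000 bytes
1 TiB = 2^40 bytes = 1,099,511,627,776 bytes
483,760,000,000 / 1,099,511,627,776 = 0.44 TiB

0.44 TiB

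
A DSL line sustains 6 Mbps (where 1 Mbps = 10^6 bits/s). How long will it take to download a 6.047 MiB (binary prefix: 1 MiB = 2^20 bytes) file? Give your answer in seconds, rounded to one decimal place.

6.047 MiB = 6,340,739.072 bytes = 50,725,912.576 bits
6 Mbps = 6,000,000 bits/s
time = 50,725,912.576 / 6,000,000 = 8.5 s

8.5 seconds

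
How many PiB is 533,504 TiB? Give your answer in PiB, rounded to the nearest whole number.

533,504 TiB = 533,504 × 2^40 bytes = 586,593,851,465,007,104 bytes
1 PiB = 1,125,899,906,842,624 bytes
586,593,851,465,007,104 / 1,125,899,906,842,624 = 521 PiB

521 PiB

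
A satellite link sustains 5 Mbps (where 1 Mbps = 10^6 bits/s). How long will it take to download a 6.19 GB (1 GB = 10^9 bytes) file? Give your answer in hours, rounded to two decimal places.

2.75 hours

6.19 GB = 6,190,000,000 bytes = 49,520,000,000 bits
5 Mbps = 5,000,000 bits/s
time = 49,520,000,000 / 5,000,000 = 9,904.0000 s
9,904.0000 s / 3600 = 2.75 hours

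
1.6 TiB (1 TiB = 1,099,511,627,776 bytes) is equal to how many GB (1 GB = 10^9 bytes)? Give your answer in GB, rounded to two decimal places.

1,759.22 GB

1.6 TiB = 1.6 × 2^40 bytes = 1,759,218,604,441.6 bytes
1 GB = 10^9 bytes = 1,000,000,000 bytes
1,759,218,604,441.6 / 1,000,000,000 = 1,759.22 GB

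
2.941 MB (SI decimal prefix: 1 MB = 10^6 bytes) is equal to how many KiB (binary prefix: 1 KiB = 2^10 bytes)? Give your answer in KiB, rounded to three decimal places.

2.941 MB = 2.941 × 10^6 bytes = 2,941,000 bytes
1 KiB = 1,024 bytes
2,941,000 / 1,024 = 2,872.070 KiB

2,872.070 KiB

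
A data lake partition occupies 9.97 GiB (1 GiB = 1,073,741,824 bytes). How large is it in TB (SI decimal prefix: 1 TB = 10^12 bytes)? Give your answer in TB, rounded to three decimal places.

0.011 TB

9.97 GiB × 1,073,741,824 bytes/GiB = 10,705,205,985.28 bytes
1 TB = 1,000,000,000,000 bytes
10,705,205,985.28 / 1,000,000,000,000 = 0.011 TB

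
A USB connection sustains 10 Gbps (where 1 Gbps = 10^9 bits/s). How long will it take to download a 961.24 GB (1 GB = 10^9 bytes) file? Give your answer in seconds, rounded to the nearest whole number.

961.24 GB = 961,240,000,000 bytes = 7,689,920,000,000 bits
10 Gbps = 10,000,000,000 bits/s
time = 7,689,920,000,000 / 10,000,000,000 = 769 s

769 seconds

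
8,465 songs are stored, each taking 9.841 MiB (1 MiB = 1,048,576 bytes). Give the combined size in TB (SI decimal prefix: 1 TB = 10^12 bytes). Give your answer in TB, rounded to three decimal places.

0.087 TB

Total = 8,465 × 9.841 MiB = 83304.065 MiB
= 83304.065 × 1,048,576 bytes = 87,350,643,261.44 bytes
1 TB = 1,000,000,000,000 bytes
87,350,643,261.44 / 1,000,000,000,000 = 0.087 TB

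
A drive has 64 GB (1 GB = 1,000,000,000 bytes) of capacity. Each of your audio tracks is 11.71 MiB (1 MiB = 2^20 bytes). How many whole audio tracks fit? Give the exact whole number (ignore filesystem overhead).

5,212

Capacity: 64 GB = 64,000,000,000 bytes
Per item: 11.71 MiB = 12,278,824.96 bytes
⌊64,000,000,000 / 12,278,824.96⌋ = 5,212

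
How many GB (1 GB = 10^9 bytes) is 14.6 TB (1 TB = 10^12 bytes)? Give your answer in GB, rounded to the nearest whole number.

14.6 TB = 14.6 × 10^12 bytes = 14,600,000,000,000 bytes
1 GB = 1,000,000,000 bytes
14,600,000,000,000 / 1,000,000,000 = 14,600 GB

14,600 GB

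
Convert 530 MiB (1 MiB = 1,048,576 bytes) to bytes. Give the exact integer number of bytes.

555,745,280 bytes

530 × 1,048,576 = 555,745,280 bytes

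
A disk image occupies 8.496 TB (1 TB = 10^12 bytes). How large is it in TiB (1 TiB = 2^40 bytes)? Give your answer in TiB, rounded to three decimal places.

8.496 TB = 8.496 × 10^12 bytes = 8,496,000,000,000 bytes
1 TiB = 2^40 bytes = 1,099,511,627,776 bytes
8,496,000,000,000 / 1,099,511,627,776 = 7.727 TiB

7.727 TiB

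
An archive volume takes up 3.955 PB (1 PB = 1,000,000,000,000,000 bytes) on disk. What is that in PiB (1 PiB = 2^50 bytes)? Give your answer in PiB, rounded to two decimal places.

3.51 PiB

3.955 PB × 1,000,000,000,000,000 bytes/PB = 3,955,000,000,000,000 bytes
1 PiB = 2^50 bytes = 1,125,899,906,842,624 bytes
3,955,000,000,000,000 / 1,125,899,906,842,624 = 3.51 PiB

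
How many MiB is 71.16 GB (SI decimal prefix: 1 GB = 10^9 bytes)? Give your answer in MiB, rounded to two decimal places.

67,863.46 MiB

71.16 GB = 71.16 × 10^9 bytes = 71,160,000,000 bytes
1 MiB = 1,048,576 bytes
71,160,000,000 / 1,048,576 = 67,863.46 MiB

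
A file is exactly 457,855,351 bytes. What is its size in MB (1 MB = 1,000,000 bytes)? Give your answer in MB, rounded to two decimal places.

457.86 MB

457,855,351 bytes given.
1 MB = 1,000,000 bytes
457,855,351 / 1,000,000 = 457.86 MB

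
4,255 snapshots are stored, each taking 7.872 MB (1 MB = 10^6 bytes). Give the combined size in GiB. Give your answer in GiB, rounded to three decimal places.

Total = 4,255 × 7.872 MB = 33495.36 MB
= 33495.36 × 1,000,000 bytes = 33,495,360,000 bytes
1 GiB = 1,073,741,824 bytes
33,495,360,000 / 1,073,741,824 = 31.195 GiB

31.195 GiB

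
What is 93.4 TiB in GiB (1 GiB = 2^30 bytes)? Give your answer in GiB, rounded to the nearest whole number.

93.4 TiB × 1,099,511,627,776 bytes/TiB = 102,694,386,034,278.4 bytes
1 GiB = 2^30 bytes = 1,073,741,824 bytes
102,694,386,034,278.4 / 1,073,741,824 = 95,642 GiB

95,642 GiB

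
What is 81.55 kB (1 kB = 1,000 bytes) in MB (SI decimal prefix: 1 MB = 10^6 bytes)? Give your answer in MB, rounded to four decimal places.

0.0816 MB

81.55 kB = 81.55 × 10^3 bytes = 81,550 bytes
1 MB = 1,000,000 bytes
81,550 / 1,000,000 = 0.0816 MB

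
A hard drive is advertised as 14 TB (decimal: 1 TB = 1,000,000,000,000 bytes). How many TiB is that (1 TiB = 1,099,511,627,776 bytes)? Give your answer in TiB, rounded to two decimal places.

12.73 TiB

14 TB = 14 × 10^12 bytes = 14,000,000,000,000 bytes
1 TiB = 2^40 bytes = 1,099,511,627,776 bytes
14,000,000,000,000 / 1,099,511,627,776 = 12.73 TiB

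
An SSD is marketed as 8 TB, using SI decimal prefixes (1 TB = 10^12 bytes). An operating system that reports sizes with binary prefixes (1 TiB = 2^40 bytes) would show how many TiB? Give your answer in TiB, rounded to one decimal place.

7.3 TiB

8 TB = 8 × 10^12 bytes = 8,000,000,000,000 bytes
1 TiB = 1,099,511,627,776 bytes
8,000,000,000,000 / 1,099,511,627,776 = 7.3 TiB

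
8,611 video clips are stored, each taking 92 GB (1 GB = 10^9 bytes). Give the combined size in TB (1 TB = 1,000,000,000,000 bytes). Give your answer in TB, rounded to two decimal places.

Total = 8,611 × 92 GB = 792,212 GB
= 792,212 × 1,000,000,000 bytes = 792,212,000,000,000 bytes
1 TB = 1,000,000,000,000 bytes
792,212,000,000,000 / 1,000,000,000,000 = 792.21 TB

792.21 TB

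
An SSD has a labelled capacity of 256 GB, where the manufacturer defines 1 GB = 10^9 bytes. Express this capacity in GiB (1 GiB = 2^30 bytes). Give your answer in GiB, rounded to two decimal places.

256 GB × 1,000,000,000 bytes/GB = 256,000,000,000 bytes
1 GiB = 1,073,741,824 bytes
256,000,000,000 / 1,073,741,824 = 238.42 GiB

238.42 GiB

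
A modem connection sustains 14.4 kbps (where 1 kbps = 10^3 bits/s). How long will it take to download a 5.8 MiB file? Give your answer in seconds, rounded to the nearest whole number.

5.8 MiB = 6,081,740.8 bytes = 48,653,926.4 bits
14.4 kbps = 14,400 bits/s
time = 48,653,926.4 / 14,400 = 3,379 s

3,379 seconds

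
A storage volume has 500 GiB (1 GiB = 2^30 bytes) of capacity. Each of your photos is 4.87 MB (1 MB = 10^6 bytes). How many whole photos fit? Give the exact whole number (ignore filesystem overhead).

Capacity: 500 GiB = 536,870,912,000 bytes
Per item: 4.87 MB = 4,870,000 bytes
⌊536,870,912,000 / 4,870,000⌋ = 110,240

110,240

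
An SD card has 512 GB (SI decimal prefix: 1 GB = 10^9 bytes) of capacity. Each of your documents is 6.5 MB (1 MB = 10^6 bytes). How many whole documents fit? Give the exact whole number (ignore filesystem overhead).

78,769

Capacity: 512 GB = 512,000,000,000 bytes
Per item: 6.5 MB = 6,500,000 bytes
⌊512,000,000,000 / 6,500,000⌋ = 78,769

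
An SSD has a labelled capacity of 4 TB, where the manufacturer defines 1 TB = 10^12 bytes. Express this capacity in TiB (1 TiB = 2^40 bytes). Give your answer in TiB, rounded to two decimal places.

4 TB × 1,000,000,000,000 bytes/TB = 4,000,000,000,000 bytes
1 TiB = 1,099,511,627,776 bytes
4,000,000,000,000 / 1,099,511,627,776 = 3.64 TiB

3.64 TiB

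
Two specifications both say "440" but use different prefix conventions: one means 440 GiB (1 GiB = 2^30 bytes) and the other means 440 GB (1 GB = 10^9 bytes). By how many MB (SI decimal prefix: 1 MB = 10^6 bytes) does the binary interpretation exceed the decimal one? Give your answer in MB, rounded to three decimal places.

32,446.403 MB

440 GiB = 440 × 1,073,741,824 = 472,446,402,560 bytes
440 GB = 440 × 1,000,000,000 = 440,000,000,000 bytes
difference = 32,446,402,560 bytes
32,446,402,560 / 1,000,000 = 32,446.403 MB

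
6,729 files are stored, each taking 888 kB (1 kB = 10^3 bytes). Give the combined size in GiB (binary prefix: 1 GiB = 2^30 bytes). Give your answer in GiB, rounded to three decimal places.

5.565 GiB

Total = 6,729 × 888 kB = 5,975,352 kB
= 5,975,352 × 1,000 bytes = 5,975,352,000 bytes
1 GiB = 1,073,741,824 bytes
5,975,352,000 / 1,073,741,824 = 5.565 GiB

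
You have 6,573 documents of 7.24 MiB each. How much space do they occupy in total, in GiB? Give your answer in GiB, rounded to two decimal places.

46.47 GiB

Total = 6,573 × 7.24 MiB = 47588.52 MiB
= 47588.52 × 1,048,576 bytes = 49,900,179,947.52 bytes
1 GiB = 1,073,741,824 bytes
49,900,179,947.52 / 1,073,741,824 = 46.47 GiB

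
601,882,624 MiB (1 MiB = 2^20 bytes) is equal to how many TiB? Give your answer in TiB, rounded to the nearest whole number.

601,882,624 MiB = 601,882,624 × 2^20 bytes = 631,119,674,343,424 bytes
1 TiB = 1,099,511,627,776 bytes
631,119,674,343,424 / 1,099,511,627,776 = 574 TiB

574 TiB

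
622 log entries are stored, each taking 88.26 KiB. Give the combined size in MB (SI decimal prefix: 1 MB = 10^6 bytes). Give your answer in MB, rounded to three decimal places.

Total = 622 × 88.26 KiB = 54897.72 KiB
= 54897.72 × 1,024 bytes = 56,215,265.28 bytes
1 MB = 1,000,000 bytes
56,215,265.28 / 1,000,000 = 56.215 MB

56.215 MB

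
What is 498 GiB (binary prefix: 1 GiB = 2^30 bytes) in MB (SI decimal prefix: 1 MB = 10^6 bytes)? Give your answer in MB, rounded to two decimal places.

498 GiB × 1,073,741,824 bytes/GiB = 534,723,428,352 bytes
1 MB = 1,000,000 bytes
534,723,428,352 / 1,000,000 = 534,723.43 MB

534,723.43 MB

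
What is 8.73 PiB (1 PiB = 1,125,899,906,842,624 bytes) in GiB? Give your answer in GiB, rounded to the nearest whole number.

8.73 PiB × 1,125,899,906,842,624 bytes/PiB = 9,829,106,186,736,107.52 bytes
1 GiB = 2^30 bytes = 1,073,741,824 bytes
9,829,106,186,736,107.52 / 1,073,741,824 = 9,154,068 GiB

9,154,068 GiB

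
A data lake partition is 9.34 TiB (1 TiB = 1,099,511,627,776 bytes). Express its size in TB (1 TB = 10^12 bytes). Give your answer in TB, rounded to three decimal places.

10.269 TB

9.34 TiB = 9.34 × 2^40 bytes = 10,269,438,603,427.84 bytes
1 TB = 10^12 bytes = 1,000,000,000,000 bytes
10,269,438,603,427.84 / 1,000,000,000,000 = 10.269 TB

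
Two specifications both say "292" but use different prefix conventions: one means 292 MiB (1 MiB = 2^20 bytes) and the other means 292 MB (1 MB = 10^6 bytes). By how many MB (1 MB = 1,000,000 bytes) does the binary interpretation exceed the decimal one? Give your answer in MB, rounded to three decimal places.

292 MiB = 292 × 1,048,576 = 306,184,192 bytes
292 MB = 292 × 1,000,000 = 292,000,000 bytes
difference = 14,184,192 bytes
14,184,192 / 1,000,000 = 14.184 MB

14.184 MB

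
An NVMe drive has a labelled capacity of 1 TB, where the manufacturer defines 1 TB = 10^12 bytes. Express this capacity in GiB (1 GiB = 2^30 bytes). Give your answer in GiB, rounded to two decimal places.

1 TB × 1,000,000,000,000 bytes/TB = 1,000,000,000,000 bytes
1 GiB = 2^30 bytes = 1,073,741,824 bytes
1,000,000,000,000 / 1,073,741,824 = 931.32 GiB

931.32 GiB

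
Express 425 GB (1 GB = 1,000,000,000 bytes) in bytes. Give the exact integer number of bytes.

425 × 1,000,000,000 = 425,000,000,000 bytes

425,000,000,000 bytes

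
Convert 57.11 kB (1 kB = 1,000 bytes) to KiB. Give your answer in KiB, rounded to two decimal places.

57.11 kB = 57.11 × 10^3 bytes = 57,110 bytes
1 KiB = 1,024 bytes
57,110 / 1,024 = 55.77 KiB

55.77 KiB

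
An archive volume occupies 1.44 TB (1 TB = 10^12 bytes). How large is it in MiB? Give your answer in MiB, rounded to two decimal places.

1,373,291.02 MiB

1.44 TB = 1.44 × 10^12 bytes = 1,440,000,000,000 bytes
1 MiB = 1,048,576 bytes
1,440,000,000,000 / 1,048,576 = 1,373,291.02 MiB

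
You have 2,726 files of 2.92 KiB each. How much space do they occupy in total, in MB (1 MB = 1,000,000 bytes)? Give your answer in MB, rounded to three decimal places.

8.151 MB

Total = 2,726 × 2.92 KiB = 7959.92 KiB
= 7959.92 × 1,024 bytes = 8,150,958.08 bytes
1 MB = 1,000,000 bytes
8,150,958.08 / 1,000,000 = 8.151 MB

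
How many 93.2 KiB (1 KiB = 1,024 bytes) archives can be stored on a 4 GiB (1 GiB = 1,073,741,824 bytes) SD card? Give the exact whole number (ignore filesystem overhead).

45,003

Capacity: 4 GiB = 4,294,967,296 bytes
Per item: 93.2 KiB = 95,436.8 bytes
⌊4,294,967,296 / 95,436.8⌋ = 45,003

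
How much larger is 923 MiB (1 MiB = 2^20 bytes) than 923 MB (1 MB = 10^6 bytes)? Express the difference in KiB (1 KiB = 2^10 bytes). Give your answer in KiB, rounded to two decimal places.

43,784.81 KiB

923 MiB = 923 × 1,048,576 = 967,835,648 bytes
923 MB = 923 × 1,000,000 = 923,000,000 bytes
difference = 44,835,648 bytes
44,835,648 / 1,024 = 43,784.81 KiB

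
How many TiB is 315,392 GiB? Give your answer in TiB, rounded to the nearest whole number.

308 TiB

315,392 GiB = 315,392 × 2^30 bytes = 338,649,581,355,008 bytes
1 TiB = 1,099,511,627,776 bytes
338,649,581,355,008 / 1,099,511,627,776 = 308 TiB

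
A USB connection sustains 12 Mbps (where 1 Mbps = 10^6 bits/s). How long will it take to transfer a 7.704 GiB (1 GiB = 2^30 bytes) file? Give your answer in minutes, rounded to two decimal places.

91.91 minutes

7.704 GiB = 8,272,107,012.096 bytes = 66,176,856,096.768 bits
12 Mbps = 12,000,000 bits/s
time = 66,176,856,096.768 / 12,000,000 = 5,514.738 s
5,514.738 s / 60 = 91.91 minutes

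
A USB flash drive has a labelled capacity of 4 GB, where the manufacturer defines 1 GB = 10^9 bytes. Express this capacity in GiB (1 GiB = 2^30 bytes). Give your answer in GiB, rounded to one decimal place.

3.7 GiB

4 GB × 1,000,000,000 bytes/GB = 4,000,000,000 bytes
1 GiB = 2^30 bytes = 1,073,741,824 bytes
4,000,000,000 / 1,073,741,824 = 3.7 GiB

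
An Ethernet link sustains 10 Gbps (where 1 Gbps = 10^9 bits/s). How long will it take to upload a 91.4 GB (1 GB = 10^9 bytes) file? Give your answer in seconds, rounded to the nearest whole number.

91.4 GB = 91,400,000,000 bytes = 731,200,000,000 bits
10 Gbps = 10,000,000,000 bits/s
time = 731,200,000,000 / 10,000,000,000 = 73 s

73 seconds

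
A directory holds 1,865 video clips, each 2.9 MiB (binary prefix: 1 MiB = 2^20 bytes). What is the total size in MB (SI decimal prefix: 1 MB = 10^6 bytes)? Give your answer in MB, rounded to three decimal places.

Total = 1,865 × 2.9 MiB = 5408.5 MiB
= 5408.5 × 1,048,576 bytes = 5,671,223,296 bytes
1 MB = 1,000,000 bytes
5,671,223,296 / 1,000,000 = 5,671.223 MB

5,671.223 MB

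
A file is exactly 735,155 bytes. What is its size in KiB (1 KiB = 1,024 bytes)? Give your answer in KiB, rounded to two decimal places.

735,155 bytes given.
1 KiB = 2^10 bytes = 1,024 bytes
735,155 / 1,024 = 717.92 KiB

717.92 KiB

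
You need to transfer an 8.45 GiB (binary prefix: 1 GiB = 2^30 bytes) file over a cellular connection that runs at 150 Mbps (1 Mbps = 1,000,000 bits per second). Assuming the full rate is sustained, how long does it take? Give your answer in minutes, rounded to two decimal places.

8.06 minutes

8.45 GiB = 9,073,118,412.8 bytes = 72,584,947,302.4 bits
150 Mbps = 150,000,000 bits/s
time = 72,584,947,302.4 / 150,000,000 = 483.900 s
483.900 s / 60 = 8.06 minutes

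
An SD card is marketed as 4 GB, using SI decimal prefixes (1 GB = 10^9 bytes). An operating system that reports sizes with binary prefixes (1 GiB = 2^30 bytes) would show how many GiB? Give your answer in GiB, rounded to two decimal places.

4 GB = 4 × 10^9 bytes = 4,000,000,000 bytes
1 GiB = 1,073,741,824 bytes
4,000,000,000 / 1,073,741,824 = 3.73 GiB

3.73 GiB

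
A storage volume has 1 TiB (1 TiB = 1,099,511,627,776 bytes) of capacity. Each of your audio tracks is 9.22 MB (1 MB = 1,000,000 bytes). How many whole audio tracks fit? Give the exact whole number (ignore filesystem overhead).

Capacity: 1 TiB = 1,099,511,627,776 bytes
Per item: 9.22 MB = 9,220,000 bytes
⌊1,099,511,627,776 / 9,220,000⌋ = 119,252

119,252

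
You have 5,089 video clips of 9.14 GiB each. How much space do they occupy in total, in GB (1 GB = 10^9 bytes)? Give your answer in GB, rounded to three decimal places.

Total = 5,089 × 9.14 GiB = 46513.46 GiB
= 46513.46 × 1,073,741,824 bytes = 49,943,447,380,951.04 bytes
1 GB = 1,000,000,000 bytes
49,943,447,380,951.04 / 1,000,000,000 = 49,943.447 GB

49,943.447 GB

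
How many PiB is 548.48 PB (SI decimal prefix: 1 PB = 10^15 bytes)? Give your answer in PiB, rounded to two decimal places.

487.15 PiB

548.48 PB = 548.48 × 10^15 bytes = 548,480,000,000,000,000 bytes
1 PiB = 1,125,899,906,842,624 bytes
548,480,000,000,000,000 / 1,125,899,906,842,624 = 487.15 PiB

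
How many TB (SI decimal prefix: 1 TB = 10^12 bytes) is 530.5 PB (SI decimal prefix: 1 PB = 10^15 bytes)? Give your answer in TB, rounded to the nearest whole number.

530,500 TB

530.5 PB = 530.5 × 10^15 bytes = 530,500,000,000,000,000 bytes
1 TB = 10^12 bytes = 1,000,000,000,000 bytes
530,500,000,000,000,000 / 1,000,000,000,000 = 530,500 TB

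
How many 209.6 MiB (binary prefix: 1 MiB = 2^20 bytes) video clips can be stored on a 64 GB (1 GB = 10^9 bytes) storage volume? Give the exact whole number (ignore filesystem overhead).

Capacity: 64 GB = 64,000,000,000 bytes
Per item: 209.6 MiB = 219,781,529.6 bytes
⌊64,000,000,000 / 219,781,529.6⌋ = 291

291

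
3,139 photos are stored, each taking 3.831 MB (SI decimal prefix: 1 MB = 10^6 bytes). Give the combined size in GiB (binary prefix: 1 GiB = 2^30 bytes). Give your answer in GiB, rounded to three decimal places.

11.200 GiB

Total = 3,139 × 3.831 MB = 12025.509 MB
= 12025.509 × 1,000,000 bytes = 12,025,509,000 bytes
1 GiB = 1,073,741,824 bytes
12,025,509,000 / 1,073,741,824 = 11.200 GiB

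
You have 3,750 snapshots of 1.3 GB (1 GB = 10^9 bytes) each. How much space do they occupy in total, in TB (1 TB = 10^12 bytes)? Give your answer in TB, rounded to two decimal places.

4.88 TB

Total = 3,750 × 1.3 GB = 4875 GB
= 4875 × 1,000,000,000 bytes = 4,875,000,000,000 bytes
1 TB = 1,000,000,000,000 bytes
4,875,000,000,000 / 1,000,000,000,000 = 4.88 TB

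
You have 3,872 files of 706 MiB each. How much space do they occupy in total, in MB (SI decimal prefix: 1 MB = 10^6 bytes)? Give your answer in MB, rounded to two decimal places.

2,866,420.91 MB

Total = 3,872 × 706 MiB = 2,733,632 MiB
= 2,733,632 × 1,048,576 bytes = 2,866,420,908,032 bytes
1 MB = 1,000,000 bytes
2,866,420,908,032 / 1,000,000 = 2,866,420.91 MB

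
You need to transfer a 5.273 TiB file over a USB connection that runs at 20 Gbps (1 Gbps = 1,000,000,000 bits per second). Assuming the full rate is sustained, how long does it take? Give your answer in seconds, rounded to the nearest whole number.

5.273 TiB = 5,797,724,813,262.848 bytes = 46,381,798,506,102.784 bits
20 Gbps = 20,000,000,000 bits/s
time = 46,381,798,506,102.784 / 20,000,000,000 = 2,319 s

2,319 seconds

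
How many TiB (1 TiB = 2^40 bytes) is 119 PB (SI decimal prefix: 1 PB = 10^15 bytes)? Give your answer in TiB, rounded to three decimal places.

119 PB × 1,000,000,000,000,000 bytes/PB = 119,000,000,000,000,000 bytes
1 TiB = 2^40 bytes = 1,099,511,627,776 bytes
119,000,000,000,000,000 / 1,099,511,627,776 = 108,229.870 TiB

108,229.870 TiB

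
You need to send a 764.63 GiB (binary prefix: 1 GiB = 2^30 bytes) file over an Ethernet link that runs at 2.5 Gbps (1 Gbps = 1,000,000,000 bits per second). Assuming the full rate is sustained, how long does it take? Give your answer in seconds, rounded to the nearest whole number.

2,627 seconds

764.63 GiB = 821,015,210,885.12 bytes = 6,568,121,687,080.96 bits
2.5 Gbps = 2,500,000,000 bits/s
time = 6,568,121,687,080.96 / 2,500,000,000 = 2,627 s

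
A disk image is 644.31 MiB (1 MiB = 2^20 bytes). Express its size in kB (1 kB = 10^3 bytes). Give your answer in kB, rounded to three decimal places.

675,608.003 kB

644.31 MiB × 1,048,576 bytes/MiB = 675,608,002.56 bytes
1 kB = 10^3 bytes = 1,000 bytes
675,608,002.56 / 1,000 = 675,608.003 kB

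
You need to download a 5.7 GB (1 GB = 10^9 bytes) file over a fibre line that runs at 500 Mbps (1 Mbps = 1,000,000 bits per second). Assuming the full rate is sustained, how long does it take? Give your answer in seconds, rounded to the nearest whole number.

91 seconds

5.7 GB = 5,700,000,000 bytes = 45,600,000,000 bits
500 Mbps = 500,000,000 bits/s
time = 45,600,000,000 / 500,000,000 = 91 s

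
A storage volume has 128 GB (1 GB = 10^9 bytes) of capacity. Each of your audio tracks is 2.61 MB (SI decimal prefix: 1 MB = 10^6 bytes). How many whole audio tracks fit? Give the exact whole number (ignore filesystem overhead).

49,042

Capacity: 128 GB = 128,000,000,000 bytes
Per item: 2.61 MB = 2,610,000 bytes
⌊128,000,000,000 / 2,610,000⌋ = 49,042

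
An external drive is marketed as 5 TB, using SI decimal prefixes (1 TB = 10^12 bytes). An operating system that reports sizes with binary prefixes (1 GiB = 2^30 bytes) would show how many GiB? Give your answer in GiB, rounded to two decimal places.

5 TB = 5 × 10^12 bytes = 5,000,000,000,000 bytes
1 GiB = 2^30 bytes = 1,073,741,824 bytes
5,000,000,000,000 / 1,073,741,824 = 4,656.61 GiB

4,656.61 GiB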